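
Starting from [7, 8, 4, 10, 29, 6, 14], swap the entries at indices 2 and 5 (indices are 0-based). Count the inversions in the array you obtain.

Positions 2 and 5 hold 4 and 6; after swapping, the array is [7, 8, 6, 10, 29, 4, 14].
Element-by-element contributions:
7 → 6, 4 → 2
8 → 6, 4 → 2
6 → 4 → 1
10 → 4 → 1
29 → 4, 14 → 2
4 → none → 0
14 → none → 0
Sum: 2 + 2 + 1 + 1 + 2 + 0 + 0 = 8

8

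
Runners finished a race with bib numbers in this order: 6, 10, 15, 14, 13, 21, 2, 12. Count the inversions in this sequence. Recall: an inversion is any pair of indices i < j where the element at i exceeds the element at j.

Element-by-element contributions:
6: 1
10: 1
15: 4
14: 3
13: 2
21: 2
2: 0
12: 0
Sum: 1 + 1 + 4 + 3 + 2 + 2 + 0 + 0 = 13

Inversions: 13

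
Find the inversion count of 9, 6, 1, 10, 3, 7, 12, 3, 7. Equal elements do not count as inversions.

Count, for each position, how many later elements it exceeds:
9: 6
6: 3
1: 0
10: 4
3: 0
7: 1
12: 2
3: 0
7: 0
Sum: 6 + 3 + 0 + 4 + 0 + 1 + 2 + 0 + 0 = 16

16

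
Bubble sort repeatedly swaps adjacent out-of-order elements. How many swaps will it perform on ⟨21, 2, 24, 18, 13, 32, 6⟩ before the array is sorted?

There are 11 adjacent swaps.

Minimum adjacent swaps = number of inversions (each swap of adjacent out-of-order elements removes one inversion and no swap can remove more).
Count inversions — for each element, later elements that are smaller:
21: 2, 18, 13, 6 → 4
2: none → 0
24: 18, 13, 6 → 3
18: 13, 6 → 2
13: 6 → 1
32: 6 → 1
6: none → 0
Total inversions: 4 + 0 + 3 + 2 + 1 + 1 + 0 = 11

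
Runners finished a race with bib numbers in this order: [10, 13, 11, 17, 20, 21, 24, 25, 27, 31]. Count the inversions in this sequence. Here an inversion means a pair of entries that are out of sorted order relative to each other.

1

Element-by-element contributions:
10 → none → 0
13 → 11 → 1
11 → none → 0
17 → none → 0
20 → none → 0
21 → none → 0
24 → none → 0
25 → none → 0
27 → none → 0
31 → none → 0
Sum: 0 + 1 + 0 + 0 + 0 + 0 + 0 + 0 + 0 + 0 = 1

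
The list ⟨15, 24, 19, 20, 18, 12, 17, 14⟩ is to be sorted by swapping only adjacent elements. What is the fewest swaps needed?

Minimum adjacent swaps = number of inversions (each swap of adjacent out-of-order elements removes one inversion and no swap can remove more).
Count inversions — for each element, later elements that are smaller:
15: 12, 14 → 2
24: 19, 20, 18, 12, 17, 14 → 6
19: 18, 12, 17, 14 → 4
20: 18, 12, 17, 14 → 4
18: 12, 17, 14 → 3
12: none → 0
17: 14 → 1
14: none → 0
Total inversions: 2 + 6 + 4 + 4 + 3 + 0 + 1 + 0 = 20

20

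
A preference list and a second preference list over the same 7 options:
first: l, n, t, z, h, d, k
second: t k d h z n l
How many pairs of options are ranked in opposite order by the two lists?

Pairs: 17

Assign each item its position (1..7) in the first ordering, then rewrite the second ordering as that position sequence:
positions: l→1, n→2, t→3, z→4, h→5, d→6, k→7
second ordering as positions: [3, 7, 6, 5, 4, 2, 1]
Discordant pairs = inversions in this position sequence.
3: 2, 1 → 2
7: 6, 5, 4, 2, 1 → 5
6: 5, 4, 2, 1 → 4
5: 4, 2, 1 → 3
4: 2, 1 → 2
2: 1 → 1
1: 0
Total: 2 + 5 + 4 + 3 + 2 + 1 + 0 = 17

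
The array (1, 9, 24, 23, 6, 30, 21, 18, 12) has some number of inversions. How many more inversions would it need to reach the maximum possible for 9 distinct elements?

20

Maximum inversions for 9 distinct elements is C(9, 2) = 9·8/2 = 36.
Current inversions — for each element, count later smaller elements:
1: 0
9: 1
24: 5
23: 4
6: 0
30: 3
21: 2
18: 1
12: 0
Current total: 0 + 1 + 5 + 4 + 0 + 3 + 2 + 1 + 0 = 16
Shortfall: 36 − 16 = 20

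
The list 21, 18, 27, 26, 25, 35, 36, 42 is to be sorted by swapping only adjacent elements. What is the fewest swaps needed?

Each adjacent swap fixes exactly one inversion, so the minimum swap count equals the number of inversions.
Count inversions — for each element, later elements that are smaller:
21: 18 → 1
18: none → 0
27: 26, 25 → 2
26: 25 → 1
25: none → 0
35: none → 0
36: none → 0
42: none → 0
Total inversions: 1 + 0 + 2 + 1 + 0 + 0 + 0 + 0 = 4

4 adjacent swaps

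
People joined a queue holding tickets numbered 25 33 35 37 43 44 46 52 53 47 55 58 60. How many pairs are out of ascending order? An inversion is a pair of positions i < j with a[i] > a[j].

Element-by-element contributions:
25: 0
33: 0
35: 0
37: 0
43: 0
44: 0
46: 0
52: 1
53: 1
47: 0
55: 0
58: 0
60: 0
Sum: 0 + 0 + 0 + 0 + 0 + 0 + 0 + 1 + 1 + 0 + 0 + 0 + 0 = 2

2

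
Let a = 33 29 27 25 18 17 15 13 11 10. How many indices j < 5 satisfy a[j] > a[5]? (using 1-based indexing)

The element at index 5 is 18.
Elements before it: 33, 29, 27, 25
Those larger than 18: 33, 29, 27, 25

4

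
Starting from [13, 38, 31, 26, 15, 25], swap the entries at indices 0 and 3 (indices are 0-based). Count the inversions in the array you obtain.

10

Positions 0 and 3 hold 13 and 26; after swapping, the array is [26, 38, 31, 13, 15, 25].
Count, for each position, how many later elements it exceeds:
26: 3
38: 4
31: 3
13: 0
15: 0
25: 0
Sum: 3 + 4 + 3 + 0 + 0 + 0 = 10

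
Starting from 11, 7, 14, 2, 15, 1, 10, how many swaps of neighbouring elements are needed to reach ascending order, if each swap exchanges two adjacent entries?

The minimum number of adjacent swaps to sort an array equals its inversion count, since every such swap removes exactly one inversion.
Count inversions — for each element, later elements that are smaller:
11: 7, 2, 1, 10 → 4
7: 2, 1 → 2
14: 2, 1, 10 → 3
2: 1 → 1
15: 1, 10 → 2
1: none → 0
10: none → 0
Total inversions: 4 + 2 + 3 + 1 + 2 + 0 + 0 = 12

12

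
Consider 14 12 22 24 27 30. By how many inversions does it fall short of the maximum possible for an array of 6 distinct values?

Maximum inversions for 6 distinct elements is C(6, 2) = 6·5/2 = 15.
Current inversions — for each element, count later smaller elements:
14: 1
12: 0
22: 0
24: 0
27: 0
30: 0
Current total: 1 + 0 + 0 + 0 + 0 + 0 = 1
Shortfall: 15 − 1 = 14

14 inversions short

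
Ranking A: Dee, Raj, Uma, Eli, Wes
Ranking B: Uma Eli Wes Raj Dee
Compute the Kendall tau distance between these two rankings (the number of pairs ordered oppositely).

7

Assign each item its position (1..5) in the first ordering, then rewrite the second ordering as that position sequence:
positions: Dee→1, Raj→2, Uma→3, Eli→4, Wes→5
second ordering as positions: [3, 4, 5, 2, 1]
Discordant pairs = inversions in this position sequence.
3: 2, 1 → 2
4: 2, 1 → 2
5: 2, 1 → 2
2: 1 → 1
1: 0
Total: 2 + 2 + 2 + 1 + 0 = 7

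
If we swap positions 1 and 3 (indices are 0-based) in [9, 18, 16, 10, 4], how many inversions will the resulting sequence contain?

There are 4 inversions.

Positions 1 and 3 hold 18 and 10; after swapping, the array is [9, 10, 16, 18, 4].
Element-by-element contributions:
9 → 4 → 1
10 → 4 → 1
16 → 4 → 1
18 → 4 → 1
4 → none → 0
Sum: 1 + 1 + 1 + 1 + 0 = 4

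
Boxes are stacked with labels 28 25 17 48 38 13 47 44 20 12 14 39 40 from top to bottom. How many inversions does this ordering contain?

Sweep left to right; for each value list the smaller values that follow it:
28: 6
25: 5
17: 3
48: 9
38: 4
13: 1
47: 6
44: 5
20: 2
12: 0
14: 0
39: 0
40: 0
Sum: 6 + 5 + 3 + 9 + 4 + 1 + 6 + 5 + 2 + 0 + 0 + 0 + 0 = 41

There are 41 out-of-order pairs.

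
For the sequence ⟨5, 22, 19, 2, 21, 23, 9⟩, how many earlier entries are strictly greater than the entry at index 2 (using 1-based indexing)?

The element at index 2 is 22.
Elements before it: 5
None of them are larger than 22.

0 such elements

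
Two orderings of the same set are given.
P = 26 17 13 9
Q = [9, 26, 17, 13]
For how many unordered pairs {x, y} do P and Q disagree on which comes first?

3

Assign each item its position (1..4) in the first ordering, then rewrite the second ordering as that position sequence:
positions: 26→1, 17→2, 13→3, 9→4
second ordering as positions: [4, 1, 2, 3]
Discordant pairs = inversions in this position sequence.
4: 1, 2, 3 → 3
1: 0
2: 0
3: 0
Total: 3 + 0 + 0 + 0 = 3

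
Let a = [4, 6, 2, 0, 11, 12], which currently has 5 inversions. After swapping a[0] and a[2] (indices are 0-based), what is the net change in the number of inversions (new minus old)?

Positions 0 and 2 hold 4 and 2; after swapping, the array is [2, 6, 4, 0, 11, 12].
Sweep left to right; for each value list the smaller values that follow it:
2: 1
6: 2
4: 1
0: 0
11: 0
12: 0
Sum: 1 + 2 + 1 + 0 + 0 + 0 = 4
Change: 4 − 5 = -1

-1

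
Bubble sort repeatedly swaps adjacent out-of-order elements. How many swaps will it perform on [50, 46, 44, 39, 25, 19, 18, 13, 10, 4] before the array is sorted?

Minimum adjacent swaps = number of inversions (each swap of adjacent out-of-order elements removes one inversion and no swap can remove more).
Count inversions — for each element, later elements that are smaller:
50: 46, 44, 39, 25, 19, 18, 13, 10, 4 → 9
46: 44, 39, 25, 19, 18, 13, 10, 4 → 8
44: 39, 25, 19, 18, 13, 10, 4 → 7
39: 25, 19, 18, 13, 10, 4 → 6
25: 19, 18, 13, 10, 4 → 5
19: 18, 13, 10, 4 → 4
18: 13, 10, 4 → 3
13: 10, 4 → 2
10: 4 → 1
4: none → 0
Total inversions: 9 + 8 + 7 + 6 + 5 + 4 + 3 + 2 + 1 + 0 = 45

Swaps: 45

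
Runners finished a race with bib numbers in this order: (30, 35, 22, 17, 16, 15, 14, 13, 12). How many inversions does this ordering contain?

Inversions: 35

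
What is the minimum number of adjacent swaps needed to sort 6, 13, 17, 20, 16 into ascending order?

There are 2 swaps.

Each adjacent swap fixes exactly one inversion, so the minimum swap count equals the number of inversions.
Count inversions — for each element, later elements that are smaller:
6: none → 0
13: none → 0
17: 16 → 1
20: 16 → 1
16: none → 0
Total inversions: 0 + 0 + 1 + 1 + 0 = 2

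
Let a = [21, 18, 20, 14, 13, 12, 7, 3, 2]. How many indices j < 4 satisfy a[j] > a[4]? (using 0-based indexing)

The element at index 4 is 13.
Elements before it: 21, 18, 20, 14
Those larger than 13: 21, 18, 20, 14

4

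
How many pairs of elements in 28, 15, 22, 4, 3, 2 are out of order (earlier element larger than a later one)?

Out-of-order pairs: 14

Count, for each position, how many later elements it exceeds:
28 → 15, 22, 4, 3, 2 → 5
15 → 4, 3, 2 → 3
22 → 4, 3, 2 → 3
4 → 3, 2 → 2
3 → 2 → 1
2 → none → 0
Sum: 5 + 3 + 3 + 2 + 1 + 0 = 14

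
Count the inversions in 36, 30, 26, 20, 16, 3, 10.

Count, for each position, how many later elements it exceeds:
36 → 30, 26, 20, 16, 3, 10 → 6
30 → 26, 20, 16, 3, 10 → 5
26 → 20, 16, 3, 10 → 4
20 → 16, 3, 10 → 3
16 → 3, 10 → 2
3 → none → 0
10 → none → 0
Sum: 6 + 5 + 4 + 3 + 2 + 0 + 0 = 20

20 inversions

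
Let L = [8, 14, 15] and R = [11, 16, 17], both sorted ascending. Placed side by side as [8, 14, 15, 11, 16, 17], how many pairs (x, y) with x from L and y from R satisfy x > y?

2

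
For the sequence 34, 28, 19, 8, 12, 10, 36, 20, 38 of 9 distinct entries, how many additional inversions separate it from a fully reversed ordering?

Maximum inversions for 9 distinct elements is C(9, 2) = 9·8/2 = 36.
Current inversions — for each element, count later smaller elements:
34: 6
28: 5
19: 3
8: 0
12: 1
10: 0
36: 1
20: 0
38: 0
Current total: 6 + 5 + 3 + 0 + 1 + 0 + 1 + 0 + 0 = 16
Shortfall: 36 − 16 = 20

20 inversions short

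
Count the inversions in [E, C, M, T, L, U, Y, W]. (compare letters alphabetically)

Sweep left to right; for each value list the smaller values that follow it:
E → C → 1
C → none → 0
M → L → 1
T → L → 1
L → none → 0
U → none → 0
Y → W → 1
W → none → 0
Sum: 1 + 0 + 1 + 1 + 0 + 0 + 1 + 0 = 4

4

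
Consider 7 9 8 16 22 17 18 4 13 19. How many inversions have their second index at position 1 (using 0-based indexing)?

0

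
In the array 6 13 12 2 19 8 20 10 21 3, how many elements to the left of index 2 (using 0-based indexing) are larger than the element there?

1 such element

The element at index 2 is 12.
Elements before it: 6, 13
Those larger than 12: 13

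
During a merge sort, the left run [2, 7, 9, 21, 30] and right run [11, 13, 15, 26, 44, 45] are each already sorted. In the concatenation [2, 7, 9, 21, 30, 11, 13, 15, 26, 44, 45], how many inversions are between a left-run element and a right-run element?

7

For each element r of the right run, count left-run elements greater than r:
r = 11: 21, 30 → 2
r = 13: 21, 30 → 2
r = 15: 21, 30 → 2
r = 26: 30 → 1
r = 44: none → 0
r = 45: none → 0
Cross-inversions: 2 + 2 + 2 + 1 + 0 + 0 = 7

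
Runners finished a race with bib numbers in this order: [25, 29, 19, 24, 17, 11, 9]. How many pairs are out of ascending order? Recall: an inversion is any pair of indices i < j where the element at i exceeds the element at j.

Out-of-order pairs: 19

Element-by-element contributions:
25 → 19, 24, 17, 11, 9 → 5
29 → 19, 24, 17, 11, 9 → 5
19 → 17, 11, 9 → 3
24 → 17, 11, 9 → 3
17 → 11, 9 → 2
11 → 9 → 1
9 → none → 0
Sum: 5 + 5 + 3 + 3 + 2 + 1 + 0 = 19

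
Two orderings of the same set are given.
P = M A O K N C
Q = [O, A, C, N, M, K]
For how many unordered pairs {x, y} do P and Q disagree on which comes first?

Assign each item its position (1..6) in the first ordering, then rewrite the second ordering as that position sequence:
positions: M→1, A→2, O→3, K→4, N→5, C→6
second ordering as positions: [3, 2, 6, 5, 1, 4]
Discordant pairs = inversions in this position sequence.
3: 2, 1 → 2
2: 1 → 1
6: 5, 1, 4 → 3
5: 1, 4 → 2
1: 0
4: 0
Total: 2 + 1 + 3 + 2 + 0 + 0 = 8

8 disagreeing pairs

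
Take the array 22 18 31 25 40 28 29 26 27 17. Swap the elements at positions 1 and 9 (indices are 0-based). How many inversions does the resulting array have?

Positions 1 and 9 hold 18 and 17; after swapping, the array is [22, 17, 31, 25, 40, 28, 29, 26, 27, 18].
Count, for each position, how many later elements it exceeds:
22 → 17, 18 → 2
17 → none → 0
31 → 25, 28, 29, 26, 27, 18 → 6
25 → 18 → 1
40 → 28, 29, 26, 27, 18 → 5
28 → 26, 27, 18 → 3
29 → 26, 27, 18 → 3
26 → 18 → 1
27 → 18 → 1
18 → none → 0
Sum: 2 + 0 + 6 + 1 + 5 + 3 + 3 + 1 + 1 + 0 = 22

22 inversions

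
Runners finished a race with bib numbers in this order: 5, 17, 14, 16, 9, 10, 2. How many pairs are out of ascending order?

Out-of-order pairs: 14

For each element, count later entries that are smaller:
5: 1
17: 5
14: 3
16: 3
9: 1
10: 1
2: 0
Sum: 1 + 5 + 3 + 3 + 1 + 1 + 0 = 14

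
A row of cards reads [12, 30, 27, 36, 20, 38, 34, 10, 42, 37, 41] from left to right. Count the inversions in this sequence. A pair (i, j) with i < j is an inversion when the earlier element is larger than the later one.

16

Sweep left to right; for each value list the smaller values that follow it:
12 → 10 → 1
30 → 27, 20, 10 → 3
27 → 20, 10 → 2
36 → 20, 34, 10 → 3
20 → 10 → 1
38 → 34, 10, 37 → 3
34 → 10 → 1
10 → none → 0
42 → 37, 41 → 2
37 → none → 0
41 → none → 0
Sum: 1 + 3 + 2 + 3 + 1 + 3 + 1 + 0 + 2 + 0 + 0 = 16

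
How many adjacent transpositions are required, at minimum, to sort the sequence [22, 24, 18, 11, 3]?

9

Each adjacent swap fixes exactly one inversion, so the minimum swap count equals the number of inversions.
Count inversions — for each element, later elements that are smaller:
22: 18, 11, 3 → 3
24: 18, 11, 3 → 3
18: 11, 3 → 2
11: 3 → 1
3: none → 0
Total inversions: 3 + 3 + 2 + 1 + 0 = 9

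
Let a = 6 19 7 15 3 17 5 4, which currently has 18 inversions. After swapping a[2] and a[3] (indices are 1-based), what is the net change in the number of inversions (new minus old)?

Positions 2 and 3 hold 19 and 7; after swapping, the array is [6, 7, 19, 15, 3, 17, 5, 4].
Count, for each position, how many later elements it exceeds:
6: 3
7: 3
19: 5
15: 3
3: 0
17: 2
5: 1
4: 0
Sum: 3 + 3 + 5 + 3 + 0 + 2 + 1 + 0 = 17
Change: 17 − 18 = -1

-1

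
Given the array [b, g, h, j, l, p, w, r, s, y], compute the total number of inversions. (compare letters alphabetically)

2

Sweep left to right; for each value list the smaller values that follow it:
b → none → 0
g → none → 0
h → none → 0
j → none → 0
l → none → 0
p → none → 0
w → r, s → 2
r → none → 0
s → none → 0
y → none → 0
Sum: 0 + 0 + 0 + 0 + 0 + 0 + 2 + 0 + 0 + 0 = 2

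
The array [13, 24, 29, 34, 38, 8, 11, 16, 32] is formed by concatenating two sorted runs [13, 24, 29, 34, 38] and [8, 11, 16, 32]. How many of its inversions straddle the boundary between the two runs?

16

Take each right-half value and tally the left-half values above it:
r = 8: 13, 24, 29, 34, 38 → 5
r = 11: 13, 24, 29, 34, 38 → 5
r = 16: 24, 29, 34, 38 → 4
r = 32: 34, 38 → 2
Cross-inversions: 5 + 5 + 4 + 2 = 16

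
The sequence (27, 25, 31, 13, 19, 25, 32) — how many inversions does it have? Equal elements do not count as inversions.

9 inversions

Listing every pair i<j with a[i]>a[j] (using 1-based positions):
(1,2): 27 > 25
(1,4): 27 > 13
(1,5): 27 > 19
(1,6): 27 > 25
(2,4): 25 > 13
(2,5): 25 > 19
(3,4): 31 > 13
(3,5): 31 > 19
(3,6): 31 > 25
That's 9 pairs.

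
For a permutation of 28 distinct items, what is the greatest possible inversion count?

The maximum occurs when the array is in strictly decreasing order: every one of the C(28, 2) pairs is inverted.
C(28, 2) = 28·27/2 = 378

378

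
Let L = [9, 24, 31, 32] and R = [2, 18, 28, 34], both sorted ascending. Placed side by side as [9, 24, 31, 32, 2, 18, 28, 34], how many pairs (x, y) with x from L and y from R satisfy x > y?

Cross-inversions: 9

Count, for every r in R, how many entries of L exceed r:
r = 2: 9, 24, 31, 32 → 4
r = 18: 24, 31, 32 → 3
r = 28: 31, 32 → 2
r = 34: none → 0
Cross-inversions: 4 + 3 + 2 + 0 = 9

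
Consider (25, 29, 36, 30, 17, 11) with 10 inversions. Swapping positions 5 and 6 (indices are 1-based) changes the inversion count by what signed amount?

-1

Positions 5 and 6 hold 17 and 11; after swapping, the array is [25, 29, 36, 30, 11, 17].
Count, for each position, how many later elements it exceeds:
25 → 11, 17 → 2
29 → 11, 17 → 2
36 → 30, 11, 17 → 3
30 → 11, 17 → 2
11 → none → 0
17 → none → 0
Sum: 2 + 2 + 3 + 2 + 0 + 0 = 9
Change: 9 − 10 = -1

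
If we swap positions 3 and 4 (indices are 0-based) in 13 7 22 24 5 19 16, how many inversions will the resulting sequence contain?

9 inversions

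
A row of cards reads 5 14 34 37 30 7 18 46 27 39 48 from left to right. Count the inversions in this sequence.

14 inversions

Sweep left to right; for each value list the smaller values that follow it:
5: 0
14: 1
34: 4
37: 4
30: 3
7: 0
18: 0
46: 2
27: 0
39: 0
48: 0
Sum: 0 + 1 + 4 + 4 + 3 + 0 + 0 + 2 + 0 + 0 + 0 = 14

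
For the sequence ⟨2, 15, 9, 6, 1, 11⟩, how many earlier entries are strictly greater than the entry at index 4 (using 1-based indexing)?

The element at index 4 is 6.
Elements before it: 2, 15, 9
Those larger than 6: 15, 9

2 such elements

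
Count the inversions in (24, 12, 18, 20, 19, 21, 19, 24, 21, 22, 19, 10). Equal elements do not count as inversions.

30 inversions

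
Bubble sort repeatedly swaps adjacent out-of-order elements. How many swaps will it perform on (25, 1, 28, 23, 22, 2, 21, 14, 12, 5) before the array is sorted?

The minimum number of adjacent swaps to sort an array equals its inversion count, since every such swap removes exactly one inversion.
Count inversions — for each element, later elements that are smaller:
25: 1, 23, 22, 2, 21, 14, 12, 5 → 8
1: none → 0
28: 23, 22, 2, 21, 14, 12, 5 → 7
23: 22, 2, 21, 14, 12, 5 → 6
22: 2, 21, 14, 12, 5 → 5
2: none → 0
21: 14, 12, 5 → 3
14: 12, 5 → 2
12: 5 → 1
5: none → 0
Total inversions: 8 + 0 + 7 + 6 + 5 + 0 + 3 + 2 + 1 + 0 = 32

32 swaps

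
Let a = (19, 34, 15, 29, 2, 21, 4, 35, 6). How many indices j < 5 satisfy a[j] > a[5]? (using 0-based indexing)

The element at index 5 is 21.
Elements before it: 19, 34, 15, 29, 2
Those larger than 21: 34, 29

2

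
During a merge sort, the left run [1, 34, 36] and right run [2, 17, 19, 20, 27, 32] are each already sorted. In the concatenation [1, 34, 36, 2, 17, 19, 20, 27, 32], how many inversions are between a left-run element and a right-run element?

Count, for every r in R, how many entries of L exceed r:
r = 2: 34, 36 → 2
r = 17: 34, 36 → 2
r = 19: 34, 36 → 2
r = 20: 34, 36 → 2
r = 27: 34, 36 → 2
r = 32: 34, 36 → 2
Cross-inversions: 2 + 2 + 2 + 2 + 2 + 2 = 12

12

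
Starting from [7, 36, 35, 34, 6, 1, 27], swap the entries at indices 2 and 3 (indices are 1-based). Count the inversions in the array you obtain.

14

Positions 2 and 3 hold 36 and 35; after swapping, the array is [7, 35, 36, 34, 6, 1, 27].
For each element, count later entries that are smaller:
7 → 6, 1 → 2
35 → 34, 6, 1, 27 → 4
36 → 34, 6, 1, 27 → 4
34 → 6, 1, 27 → 3
6 → 1 → 1
1 → none → 0
27 → none → 0
Sum: 2 + 4 + 4 + 3 + 1 + 0 + 0 = 14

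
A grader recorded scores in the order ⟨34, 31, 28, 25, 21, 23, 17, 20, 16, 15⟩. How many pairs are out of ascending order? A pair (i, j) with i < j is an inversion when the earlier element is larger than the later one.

43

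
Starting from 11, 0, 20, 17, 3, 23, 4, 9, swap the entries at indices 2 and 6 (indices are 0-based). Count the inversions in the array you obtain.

Positions 2 and 6 hold 20 and 4; after swapping, the array is [11, 0, 4, 17, 3, 23, 20, 9].
For each element, count later entries that are smaller:
11 → 0, 4, 3, 9 → 4
0 → none → 0
4 → 3 → 1
17 → 3, 9 → 2
3 → none → 0
23 → 20, 9 → 2
20 → 9 → 1
9 → none → 0
Sum: 4 + 0 + 1 + 2 + 0 + 2 + 1 + 0 = 10

10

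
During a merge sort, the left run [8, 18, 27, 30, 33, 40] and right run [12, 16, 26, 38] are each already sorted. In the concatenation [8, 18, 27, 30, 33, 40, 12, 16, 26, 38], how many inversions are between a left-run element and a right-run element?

15 cross-inversions

Take each right-half value and tally the left-half values above it:
r = 12: 18, 27, 30, 33, 40 → 5
r = 16: 18, 27, 30, 33, 40 → 5
r = 26: 27, 30, 33, 40 → 4
r = 38: 40 → 1
Cross-inversions: 5 + 5 + 4 + 1 = 15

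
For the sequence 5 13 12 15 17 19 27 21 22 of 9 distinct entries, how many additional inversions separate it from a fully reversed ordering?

33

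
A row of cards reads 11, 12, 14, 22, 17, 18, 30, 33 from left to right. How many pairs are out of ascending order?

Count, for each position, how many later elements it exceeds:
11 → none → 0
12 → none → 0
14 → none → 0
22 → 17, 18 → 2
17 → none → 0
18 → none → 0
30 → none → 0
33 → none → 0
Sum: 0 + 0 + 0 + 2 + 0 + 0 + 0 + 0 = 2

2 inversions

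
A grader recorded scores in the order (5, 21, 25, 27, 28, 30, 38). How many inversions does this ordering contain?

Sweep left to right; for each value list the smaller values that follow it:
5 → none → 0
21 → none → 0
25 → none → 0
27 → none → 0
28 → none → 0
30 → none → 0
38 → none → 0
Sum: 0 + 0 + 0 + 0 + 0 + 0 + 0 = 0

0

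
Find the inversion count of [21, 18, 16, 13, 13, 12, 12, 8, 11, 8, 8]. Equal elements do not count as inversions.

For each element, count later entries that are smaller:
21: 10
18: 9
16: 8
13: 6
13: 6
12: 4
12: 4
8: 0
11: 2
8: 0
8: 0
Sum: 10 + 9 + 8 + 6 + 6 + 4 + 4 + 0 + 2 + 0 + 0 = 49

49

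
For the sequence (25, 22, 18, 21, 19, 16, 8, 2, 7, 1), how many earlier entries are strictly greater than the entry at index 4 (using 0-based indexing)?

3

The element at index 4 is 19.
Elements before it: 25, 22, 18, 21
Those larger than 19: 25, 22, 21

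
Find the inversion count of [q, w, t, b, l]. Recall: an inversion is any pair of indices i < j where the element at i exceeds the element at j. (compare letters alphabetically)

Sweep left to right; for each value list the smaller values that follow it:
q: 2
w: 3
t: 2
b: 0
l: 0
Sum: 2 + 3 + 2 + 0 + 0 = 7

7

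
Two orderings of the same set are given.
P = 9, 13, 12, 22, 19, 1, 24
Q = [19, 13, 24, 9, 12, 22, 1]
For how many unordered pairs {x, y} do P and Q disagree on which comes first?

Disagreeing pairs: 9

Assign each item its position (1..7) in the first ordering, then rewrite the second ordering as that position sequence:
positions: 9→1, 13→2, 12→3, 22→4, 19→5, 1→6, 24→7
second ordering as positions: [5, 2, 7, 1, 3, 4, 6]
Discordant pairs = inversions in this position sequence.
5: 2, 1, 3, 4 → 4
2: 1 → 1
7: 1, 3, 4, 6 → 4
1: 0
3: 0
4: 0
6: 0
Total: 4 + 1 + 4 + 0 + 0 + 0 + 0 = 9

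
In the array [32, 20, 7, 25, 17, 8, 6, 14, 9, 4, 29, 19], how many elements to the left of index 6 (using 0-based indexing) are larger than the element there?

The element at index 6 is 6.
Elements before it: 32, 20, 7, 25, 17, 8
Those larger than 6: 32, 20, 7, 25, 17, 8

6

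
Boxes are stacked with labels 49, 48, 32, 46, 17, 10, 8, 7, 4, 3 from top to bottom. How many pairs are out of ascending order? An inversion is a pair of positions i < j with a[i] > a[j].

44 inversions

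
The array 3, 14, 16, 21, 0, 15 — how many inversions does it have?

Sweep left to right; for each value list the smaller values that follow it:
3 → 0 → 1
14 → 0 → 1
16 → 0, 15 → 2
21 → 0, 15 → 2
0 → none → 0
15 → none → 0
Sum: 1 + 1 + 2 + 2 + 0 + 0 = 6

Inversions: 6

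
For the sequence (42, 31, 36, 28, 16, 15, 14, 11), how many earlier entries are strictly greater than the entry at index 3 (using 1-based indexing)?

1

The element at index 3 is 36.
Elements before it: 42, 31
Those larger than 36: 42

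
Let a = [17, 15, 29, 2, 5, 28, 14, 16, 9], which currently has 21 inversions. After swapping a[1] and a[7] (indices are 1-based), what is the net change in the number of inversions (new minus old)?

-3

Positions 1 and 7 hold 17 and 14; after swapping, the array is [14, 15, 29, 2, 5, 28, 17, 16, 9].
For each element, count later entries that are smaller:
14: 3
15: 3
29: 6
2: 0
5: 0
28: 3
17: 2
16: 1
9: 0
Sum: 3 + 3 + 6 + 0 + 0 + 3 + 2 + 1 + 0 = 18
Change: 18 − 21 = -3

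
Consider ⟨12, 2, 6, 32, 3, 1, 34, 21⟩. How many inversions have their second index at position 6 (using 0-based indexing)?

The element at index 6 is 34.
Elements before it: 12, 2, 6, 32, 3, 1
None of them are larger than 34.

0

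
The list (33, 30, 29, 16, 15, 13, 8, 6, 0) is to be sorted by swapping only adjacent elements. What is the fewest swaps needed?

Minimum adjacent swaps = number of inversions (each swap of adjacent out-of-order elements removes one inversion and no swap can remove more).
Count inversions — for each element, later elements that are smaller:
33: 30, 29, 16, 15, 13, 8, 6, 0 → 8
30: 29, 16, 15, 13, 8, 6, 0 → 7
29: 16, 15, 13, 8, 6, 0 → 6
16: 15, 13, 8, 6, 0 → 5
15: 13, 8, 6, 0 → 4
13: 8, 6, 0 → 3
8: 6, 0 → 2
6: 0 → 1
0: none → 0
Total inversions: 8 + 7 + 6 + 5 + 4 + 3 + 2 + 1 + 0 = 36

Swaps: 36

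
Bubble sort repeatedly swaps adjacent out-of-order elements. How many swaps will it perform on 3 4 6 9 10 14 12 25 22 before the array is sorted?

Minimum adjacent swaps = number of inversions (each swap of adjacent out-of-order elements removes one inversion and no swap can remove more).
Count inversions — for each element, later elements that are smaller:
3: none → 0
4: none → 0
6: none → 0
9: none → 0
10: none → 0
14: 12 → 1
12: none → 0
25: 22 → 1
22: none → 0
Total inversions: 0 + 0 + 0 + 0 + 0 + 1 + 0 + 1 + 0 = 2

2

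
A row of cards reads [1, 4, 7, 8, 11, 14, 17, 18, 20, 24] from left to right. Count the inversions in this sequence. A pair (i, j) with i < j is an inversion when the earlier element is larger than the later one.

0 inversions

Count, for each position, how many later elements it exceeds:
1 → none → 0
4 → none → 0
7 → none → 0
8 → none → 0
11 → none → 0
14 → none → 0
17 → none → 0
18 → none → 0
20 → none → 0
24 → none → 0
Sum: 0 + 0 + 0 + 0 + 0 + 0 + 0 + 0 + 0 + 0 = 0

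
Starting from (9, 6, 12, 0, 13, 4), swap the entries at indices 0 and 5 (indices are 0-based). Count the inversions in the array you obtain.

Positions 0 and 5 hold 9 and 4; after swapping, the array is [4, 6, 12, 0, 13, 9].
Sweep left to right; for each value list the smaller values that follow it:
4 → 0 → 1
6 → 0 → 1
12 → 0, 9 → 2
0 → none → 0
13 → 9 → 1
9 → none → 0
Sum: 1 + 1 + 2 + 0 + 1 + 0 = 5

5 inversions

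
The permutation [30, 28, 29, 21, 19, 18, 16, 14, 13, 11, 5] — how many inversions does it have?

54

Sweep left to right; for each value list the smaller values that follow it:
30 → 28, 29, 21, 19, 18, 16, 14, 13, 11, 5 → 10
28 → 21, 19, 18, 16, 14, 13, 11, 5 → 8
29 → 21, 19, 18, 16, 14, 13, 11, 5 → 8
21 → 19, 18, 16, 14, 13, 11, 5 → 7
19 → 18, 16, 14, 13, 11, 5 → 6
18 → 16, 14, 13, 11, 5 → 5
16 → 14, 13, 11, 5 → 4
14 → 13, 11, 5 → 3
13 → 11, 5 → 2
11 → 5 → 1
5 → none → 0
Sum: 10 + 8 + 8 + 7 + 6 + 5 + 4 + 3 + 2 + 1 + 0 = 54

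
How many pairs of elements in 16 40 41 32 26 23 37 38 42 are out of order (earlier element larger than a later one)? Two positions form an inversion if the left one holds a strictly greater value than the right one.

13

Sweep left to right; for each value list the smaller values that follow it:
16: 0
40: 5
41: 5
32: 2
26: 1
23: 0
37: 0
38: 0
42: 0
Sum: 0 + 5 + 5 + 2 + 1 + 0 + 0 + 0 + 0 = 13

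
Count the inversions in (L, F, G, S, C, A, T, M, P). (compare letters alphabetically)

Count, for each position, how many later elements it exceeds:
L → F, G, C, A → 4
F → C, A → 2
G → C, A → 2
S → C, A, M, P → 4
C → A → 1
A → none → 0
T → M, P → 2
M → none → 0
P → none → 0
Sum: 4 + 2 + 2 + 4 + 1 + 0 + 2 + 0 + 0 = 15

15 out-of-order pairs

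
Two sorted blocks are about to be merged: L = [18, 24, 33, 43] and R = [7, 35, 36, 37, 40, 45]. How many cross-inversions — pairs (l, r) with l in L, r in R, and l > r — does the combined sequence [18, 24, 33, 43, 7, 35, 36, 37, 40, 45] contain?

8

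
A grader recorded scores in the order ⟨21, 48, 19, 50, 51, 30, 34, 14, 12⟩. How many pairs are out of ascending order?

For each element, count later entries that are smaller:
21 → 19, 14, 12 → 3
48 → 19, 30, 34, 14, 12 → 5
19 → 14, 12 → 2
50 → 30, 34, 14, 12 → 4
51 → 30, 34, 14, 12 → 4
30 → 14, 12 → 2
34 → 14, 12 → 2
14 → 12 → 1
12 → none → 0
Sum: 3 + 5 + 2 + 4 + 4 + 2 + 2 + 1 + 0 = 23

Out-of-order pairs: 23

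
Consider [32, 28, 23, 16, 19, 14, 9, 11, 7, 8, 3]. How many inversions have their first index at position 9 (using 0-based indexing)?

1

The element at index 9 is 8.
Elements after it: 3
Those smaller than 8: 3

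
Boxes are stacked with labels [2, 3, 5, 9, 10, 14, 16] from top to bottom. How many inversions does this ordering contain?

Inversions: 0

Listing every pair i<j with a[i]>a[j] (using 0-based positions):
(none)
That's 0 pairs.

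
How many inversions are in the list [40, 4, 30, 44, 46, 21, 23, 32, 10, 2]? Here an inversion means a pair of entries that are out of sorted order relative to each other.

Inversions: 29

Element-by-element contributions:
40 → 4, 30, 21, 23, 32, 10, 2 → 7
4 → 2 → 1
30 → 21, 23, 10, 2 → 4
44 → 21, 23, 32, 10, 2 → 5
46 → 21, 23, 32, 10, 2 → 5
21 → 10, 2 → 2
23 → 10, 2 → 2
32 → 10, 2 → 2
10 → 2 → 1
2 → none → 0
Sum: 7 + 1 + 4 + 5 + 5 + 2 + 2 + 2 + 1 + 0 = 29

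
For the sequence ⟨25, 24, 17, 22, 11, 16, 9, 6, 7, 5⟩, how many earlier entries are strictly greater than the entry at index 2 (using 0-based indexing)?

The element at index 2 is 17.
Elements before it: 25, 24
Those larger than 17: 25, 24

2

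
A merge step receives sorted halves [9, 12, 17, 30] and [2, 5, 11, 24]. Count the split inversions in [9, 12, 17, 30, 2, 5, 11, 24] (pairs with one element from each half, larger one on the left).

12

Take each right-half value and tally the left-half values above it:
r = 2: 9, 12, 17, 30 → 4
r = 5: 9, 12, 17, 30 → 4
r = 11: 12, 17, 30 → 3
r = 24: 30 → 1
Cross-inversions: 4 + 4 + 3 + 1 = 12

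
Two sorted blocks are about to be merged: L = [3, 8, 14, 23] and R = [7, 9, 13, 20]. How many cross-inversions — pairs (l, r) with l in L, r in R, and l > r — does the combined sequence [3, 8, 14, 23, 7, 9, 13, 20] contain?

Cross-inversions: 8

For each element r of the right run, count left-run elements greater than r:
r = 7: 8, 14, 23 → 3
r = 9: 14, 23 → 2
r = 13: 14, 23 → 2
r = 20: 23 → 1
Cross-inversions: 3 + 2 + 2 + 1 = 8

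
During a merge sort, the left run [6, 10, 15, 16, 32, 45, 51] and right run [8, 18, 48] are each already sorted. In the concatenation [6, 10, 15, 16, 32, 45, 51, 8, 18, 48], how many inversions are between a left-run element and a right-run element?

For each element r of the right run, count left-run elements greater than r:
r = 8: 10, 15, 16, 32, 45, 51 → 6
r = 18: 32, 45, 51 → 3
r = 48: 51 → 1
Cross-inversions: 6 + 3 + 1 = 10

10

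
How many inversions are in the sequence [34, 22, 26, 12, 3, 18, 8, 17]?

21

For each element, count later entries that are smaller:
34 → 22, 26, 12, 3, 18, 8, 17 → 7
22 → 12, 3, 18, 8, 17 → 5
26 → 12, 3, 18, 8, 17 → 5
12 → 3, 8 → 2
3 → none → 0
18 → 8, 17 → 2
8 → none → 0
17 → none → 0
Sum: 7 + 5 + 5 + 2 + 0 + 2 + 0 + 0 = 21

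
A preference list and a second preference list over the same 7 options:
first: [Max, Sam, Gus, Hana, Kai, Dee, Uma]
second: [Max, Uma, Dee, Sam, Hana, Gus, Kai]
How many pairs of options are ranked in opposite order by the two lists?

There are 10 pairs.

Assign each item its position (1..7) in the first ordering, then rewrite the second ordering as that position sequence:
positions: Max→1, Sam→2, Gus→3, Hana→4, Kai→5, Dee→6, Uma→7
second ordering as positions: [1, 7, 6, 2, 4, 3, 5]
Discordant pairs = inversions in this position sequence.
1: 0
7: 6, 2, 4, 3, 5 → 5
6: 2, 4, 3, 5 → 4
2: 0
4: 3 → 1
3: 0
5: 0
Total: 0 + 5 + 4 + 0 + 1 + 0 + 0 = 10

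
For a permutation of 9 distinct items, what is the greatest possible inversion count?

36 inversions

A reversed (strictly descending) arrangement makes every pair an inversion, giving C(9, 2) inversions.
C(9, 2) = 9·8/2 = 36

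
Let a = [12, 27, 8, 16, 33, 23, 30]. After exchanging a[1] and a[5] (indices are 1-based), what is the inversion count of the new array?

11 inversions

Positions 1 and 5 hold 12 and 33; after swapping, the array is [33, 27, 8, 16, 12, 23, 30].
For each element, count later entries that are smaller:
33: 6
27: 4
8: 0
16: 1
12: 0
23: 0
30: 0
Sum: 6 + 4 + 0 + 1 + 0 + 0 + 0 = 11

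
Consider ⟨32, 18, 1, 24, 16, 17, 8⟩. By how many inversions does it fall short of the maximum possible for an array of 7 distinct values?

Maximum inversions for 7 distinct elements is C(7, 2) = 7·6/2 = 21.
Current inversions — for each element, count later smaller elements:
32: 6
18: 4
1: 0
24: 3
16: 1
17: 1
8: 0
Current total: 6 + 4 + 0 + 3 + 1 + 1 + 0 = 15
Shortfall: 21 − 15 = 6

6 inversions short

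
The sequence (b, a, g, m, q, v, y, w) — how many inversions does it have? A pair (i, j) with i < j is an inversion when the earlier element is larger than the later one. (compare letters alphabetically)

2 inversions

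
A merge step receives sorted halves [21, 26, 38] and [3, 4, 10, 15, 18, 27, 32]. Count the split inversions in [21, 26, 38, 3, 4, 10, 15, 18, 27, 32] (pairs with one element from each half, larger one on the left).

17

Take each right-half value and tally the left-half values above it:
r = 3: 21, 26, 38 → 3
r = 4: 21, 26, 38 → 3
r = 10: 21, 26, 38 → 3
r = 15: 21, 26, 38 → 3
r = 18: 21, 26, 38 → 3
r = 27: 38 → 1
r = 32: 38 → 1
Cross-inversions: 3 + 3 + 3 + 3 + 3 + 1 + 1 = 17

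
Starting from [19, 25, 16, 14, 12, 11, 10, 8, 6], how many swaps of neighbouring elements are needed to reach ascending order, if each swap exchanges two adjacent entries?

35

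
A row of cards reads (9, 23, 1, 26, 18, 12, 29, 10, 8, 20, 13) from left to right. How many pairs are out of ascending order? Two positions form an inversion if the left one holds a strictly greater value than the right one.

Element-by-element contributions:
9: 2
23: 7
1: 0
26: 6
18: 4
12: 2
29: 4
10: 1
8: 0
20: 1
13: 0
Sum: 2 + 7 + 0 + 6 + 4 + 2 + 4 + 1 + 0 + 1 + 0 = 27

27 out-of-order pairs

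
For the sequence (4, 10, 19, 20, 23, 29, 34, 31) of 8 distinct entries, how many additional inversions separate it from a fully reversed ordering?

Maximum inversions for 8 distinct elements is C(8, 2) = 8·7/2 = 28.
Current inversions — for each element, count later smaller elements:
4: 0
10: 0
19: 0
20: 0
23: 0
29: 0
34: 1
31: 0
Current total: 0 + 0 + 0 + 0 + 0 + 0 + 1 + 0 = 1
Shortfall: 28 − 1 = 27

27 inversions short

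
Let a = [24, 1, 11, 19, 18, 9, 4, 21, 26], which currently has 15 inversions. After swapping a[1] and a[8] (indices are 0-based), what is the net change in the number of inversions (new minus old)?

Positions 1 and 8 hold 1 and 26; after swapping, the array is [24, 26, 11, 19, 18, 9, 4, 21, 1].
For each element, count later entries that are smaller:
24: 7
26: 7
11: 3
19: 4
18: 3
9: 2
4: 1
21: 1
1: 0
Sum: 7 + 7 + 3 + 4 + 3 + 2 + 1 + 1 + 0 = 28
Change: 28 − 15 = +13

+13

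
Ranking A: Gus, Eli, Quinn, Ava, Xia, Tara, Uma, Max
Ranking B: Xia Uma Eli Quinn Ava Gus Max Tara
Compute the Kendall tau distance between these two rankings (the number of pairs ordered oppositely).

Assign each item its position (1..8) in the first ordering, then rewrite the second ordering as that position sequence:
positions: Gus→1, Eli→2, Quinn→3, Ava→4, Xia→5, Tara→6, Uma→7, Max→8
second ordering as positions: [5, 7, 2, 3, 4, 1, 8, 6]
Discordant pairs = inversions in this position sequence.
5: 2, 3, 4, 1 → 4
7: 2, 3, 4, 1, 6 → 5
2: 1 → 1
3: 1 → 1
4: 1 → 1
1: 0
8: 6 → 1
6: 0
Total: 4 + 5 + 1 + 1 + 1 + 0 + 1 + 0 = 13

13 discordant pairs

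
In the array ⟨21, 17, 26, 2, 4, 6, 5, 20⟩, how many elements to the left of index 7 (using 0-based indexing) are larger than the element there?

2

The element at index 7 is 20.
Elements before it: 21, 17, 26, 2, 4, 6, 5
Those larger than 20: 21, 26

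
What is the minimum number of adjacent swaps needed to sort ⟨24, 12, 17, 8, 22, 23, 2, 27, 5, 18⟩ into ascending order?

24 swaps

Each adjacent swap fixes exactly one inversion, so the minimum swap count equals the number of inversions.
Count inversions — for each element, later elements that are smaller:
24: 12, 17, 8, 22, 23, 2, 5, 18 → 8
12: 8, 2, 5 → 3
17: 8, 2, 5 → 3
8: 2, 5 → 2
22: 2, 5, 18 → 3
23: 2, 5, 18 → 3
2: none → 0
27: 5, 18 → 2
5: none → 0
18: none → 0
Total inversions: 8 + 3 + 3 + 2 + 3 + 3 + 0 + 2 + 0 + 0 = 24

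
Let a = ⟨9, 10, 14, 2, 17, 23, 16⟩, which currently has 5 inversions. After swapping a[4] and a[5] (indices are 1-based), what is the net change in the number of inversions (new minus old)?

+1

Positions 4 and 5 hold 2 and 17; after swapping, the array is [9, 10, 14, 17, 2, 23, 16].
Sweep left to right; for each value list the smaller values that follow it:
9: 1
10: 1
14: 1
17: 2
2: 0
23: 1
16: 0
Sum: 1 + 1 + 1 + 2 + 0 + 1 + 0 = 6
Change: 6 − 5 = +1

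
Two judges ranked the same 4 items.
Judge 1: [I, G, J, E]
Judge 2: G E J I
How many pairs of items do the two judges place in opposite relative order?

There are 4 discordant pairs.

Assign each item its position (1..4) in the first ordering, then rewrite the second ordering as that position sequence:
positions: I→1, G→2, J→3, E→4
second ordering as positions: [2, 4, 3, 1]
Discordant pairs = inversions in this position sequence.
2: 1 → 1
4: 3, 1 → 2
3: 1 → 1
1: 0
Total: 1 + 2 + 1 + 0 = 4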